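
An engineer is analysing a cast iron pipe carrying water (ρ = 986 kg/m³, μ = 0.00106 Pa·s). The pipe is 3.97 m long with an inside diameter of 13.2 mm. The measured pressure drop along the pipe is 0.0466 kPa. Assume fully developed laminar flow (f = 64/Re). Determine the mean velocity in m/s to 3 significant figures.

For laminar flow, f = 64/Re with Re = ρVD/μ, so Darcy-Weisbach reduces to ΔP = 32μLV/D². Solving for V: V = ΔP·D²/(32μL) = 46.6·(0.0132)²/(32·0.00106·3.97) = 0.0603 m/s.
Check: Re = ρVD/μ = 986·0.0603·0.0132/0.00106 = 740.3 < 2300, so the laminar assumption holds.

V ≈ 0.0603 m/s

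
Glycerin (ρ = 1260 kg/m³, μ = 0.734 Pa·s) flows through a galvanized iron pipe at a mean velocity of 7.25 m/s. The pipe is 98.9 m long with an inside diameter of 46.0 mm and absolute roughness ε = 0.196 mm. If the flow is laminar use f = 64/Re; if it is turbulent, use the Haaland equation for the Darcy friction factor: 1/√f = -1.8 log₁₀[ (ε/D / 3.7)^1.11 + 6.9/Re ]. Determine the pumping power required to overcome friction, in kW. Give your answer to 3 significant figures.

Reynolds number Re = ρVD/μ = 1260 · 7.25 · 0.046 / 0.734 = 572.5.
Re < 2300 → laminar flow, so f = 64/Re = 64/572.5 = 0.1118 (the turbulent correlation is not needed).
Darcy-Weisbach: ΔP = f(L/D)(ρV²/2) = 0.1118·(98.9/0.046)·(1260·7.25²/2) = 0.1118·2150·3.311e+04 = 7.959e+06 Pa.
Q = V·A = 7.25·0.001662 = 0.01205 m³/s.
Pumping power P = QΔP = 0.01205·7.959e+06 = 95900 W = 95.9 kW.

P ≈ 95.9 kW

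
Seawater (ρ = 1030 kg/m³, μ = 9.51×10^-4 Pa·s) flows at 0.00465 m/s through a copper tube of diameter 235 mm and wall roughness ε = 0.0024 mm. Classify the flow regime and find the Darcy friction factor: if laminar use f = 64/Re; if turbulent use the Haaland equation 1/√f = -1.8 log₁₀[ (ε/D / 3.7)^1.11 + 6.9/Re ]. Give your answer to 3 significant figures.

f ≈ 0.0541

Re = ρVD/μ = 1030·0.00465·0.235/0.000951 = 1184.
Re < 2300 → laminar, so f = 64/Re = 0.05408 (roughness is irrelevant in laminar flow).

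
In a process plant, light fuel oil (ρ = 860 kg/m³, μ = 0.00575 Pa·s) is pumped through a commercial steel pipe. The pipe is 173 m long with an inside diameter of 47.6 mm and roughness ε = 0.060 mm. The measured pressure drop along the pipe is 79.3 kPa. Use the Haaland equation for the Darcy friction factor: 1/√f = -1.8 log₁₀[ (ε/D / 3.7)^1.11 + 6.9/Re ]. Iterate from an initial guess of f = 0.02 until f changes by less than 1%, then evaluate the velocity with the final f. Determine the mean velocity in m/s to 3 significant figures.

V ≈ 1.23 m/s

Rearranging Darcy-Weisbach: V = √(2·ΔP·D/(f·L·ρ)). With ε/D = 6e-05/0.0476 = 0.00126, iterate starting from f = 0.02:
  f = 0.02 → V = √(2·7.93e+04·0.0476/(0.02·173·860)) = 1.593 m/s; Re = ρVD/μ = 1.134e+04; f → 0.03161
  f = 0.03161 → V = 1.267 m/s; Re = 9021; f → 0.03334
  f = 0.03334 → V = 1.234 m/s; Re = 8783; f → 0.03355
Converged (Δf/f < 1%). With the final f = 0.03355: V = √(2·7.93e+04·0.0476/(0.03355·173·860)) = 1.23 m/s.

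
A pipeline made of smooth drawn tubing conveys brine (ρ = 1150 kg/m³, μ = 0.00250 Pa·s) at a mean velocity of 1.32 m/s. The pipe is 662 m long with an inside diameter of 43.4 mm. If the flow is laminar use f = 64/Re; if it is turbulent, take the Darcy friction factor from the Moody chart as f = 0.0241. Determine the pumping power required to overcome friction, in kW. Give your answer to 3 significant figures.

P ≈ 0.719 kW

Reynolds number Re = ρVD/μ = 1150 · 1.32 · 0.0434 / 0.0025 = 2.635e+04.
Re > 4000 → turbulent; use the Moody-chart value f = 0.0241.
Darcy-Weisbach: ΔP = f(L/D)(ρV²/2) = 0.0241·(662/0.0434)·(1150·1.32²/2) = 0.0241·1.525e+04·1002 = 3.683e+05 Pa.
Q = V·A = 1.32·0.001479 = 0.001953 m³/s.
Pumping power P = QΔP = 0.001953·3.683e+05 = 719.2 W = 0.719 kW.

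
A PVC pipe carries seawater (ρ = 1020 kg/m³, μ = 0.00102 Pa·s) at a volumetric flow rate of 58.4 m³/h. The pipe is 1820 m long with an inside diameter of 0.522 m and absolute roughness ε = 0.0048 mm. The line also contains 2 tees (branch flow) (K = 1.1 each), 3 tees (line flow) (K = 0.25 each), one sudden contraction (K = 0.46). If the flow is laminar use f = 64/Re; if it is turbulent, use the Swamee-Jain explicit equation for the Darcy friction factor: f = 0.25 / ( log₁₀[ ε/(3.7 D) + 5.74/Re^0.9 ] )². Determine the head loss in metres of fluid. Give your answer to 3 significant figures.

h_f ≈ 0.0234 m

Q = 58.4 m³/h = 58.4/3600 = 0.01622 m³/s.
Cross-sectional area A = πD²/4 = π(0.522)²/4 = 0.214 m²; mean velocity V = Q/A = 0.01622/0.214 = 0.0758 m/s.
Reynolds number Re = ρVD/μ = 1020 · 0.0758 · 0.522 / 0.00102 = 3.957e+04.
Re > 4000 → turbulent. Relative roughness ε/D = 4.8e-06/0.522 = 9.2e-06. Swamee-Jain: f = 0.25/(log₁₀[9.2e-06/3.7 + 5.74/3.957e+04^0.9])² = 0.25/(log₁₀[2.49e-06 + 0.000418])² = 0.25/(-3.376)² = 0.02193.
Total minor-loss coefficient ΣK = 2·1.1 + 3·0.25 + 1·0.46 = 3.41.
ΔP = [f·L/D + ΣK]·(ρV²/2) = [0.02193·1820/0.522 + 3.41]·(1020·0.0758²/2) = [76.47 + 3.41]·2.93 = 234.1 Pa.
Head loss h_f = ΔP/(ρg) = 234.1/(1020·9.81) = 0.0234 m.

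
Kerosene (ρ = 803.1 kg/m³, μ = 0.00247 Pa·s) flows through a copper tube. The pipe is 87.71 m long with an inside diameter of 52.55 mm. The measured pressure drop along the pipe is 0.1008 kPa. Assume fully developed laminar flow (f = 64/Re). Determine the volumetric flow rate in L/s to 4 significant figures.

For laminar flow, f = 64/Re with Re = ρVD/μ, so Darcy-Weisbach reduces to ΔP = 32μLV/D². Solving for V: V = ΔP·D²/(32μL) = 100.8·(0.05255)²/(32·0.00247·87.71) = 0.04015 m/s.
Check: Re = ρVD/μ = 803.1·0.04015·0.05255/0.00247 = 686 < 2300, so the laminar assumption holds.
Q = V·A = 0.04015·(π/4·0.05255²) = 8.709e-05 m³/s = 0.08709 L/s.

Q ≈ 0.08709 L/s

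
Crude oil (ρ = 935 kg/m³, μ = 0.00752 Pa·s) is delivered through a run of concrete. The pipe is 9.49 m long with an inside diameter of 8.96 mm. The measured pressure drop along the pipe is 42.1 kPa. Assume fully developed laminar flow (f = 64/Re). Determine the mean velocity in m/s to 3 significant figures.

V ≈ 1.48 m/s

For laminar flow, f = 64/Re with Re = ρVD/μ, so Darcy-Weisbach reduces to ΔP = 32μLV/D². Solving for V: V = ΔP·D²/(32μL) = 4.21e+04·(0.00896)²/(32·0.00752·9.49) = 1.48 m/s.
Check: Re = ρVD/μ = 935·1.48·0.00896/0.00752 = 1649 < 2300, so the laminar assumption holds.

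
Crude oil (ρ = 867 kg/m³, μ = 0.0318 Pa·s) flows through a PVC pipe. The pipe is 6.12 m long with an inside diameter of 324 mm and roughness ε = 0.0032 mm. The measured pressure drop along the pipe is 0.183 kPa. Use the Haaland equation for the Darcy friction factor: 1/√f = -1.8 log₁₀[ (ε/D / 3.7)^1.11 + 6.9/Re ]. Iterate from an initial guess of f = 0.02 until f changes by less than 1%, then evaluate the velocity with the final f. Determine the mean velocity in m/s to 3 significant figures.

V ≈ 0.812 m/s

Rearranging Darcy-Weisbach: V = √(2·ΔP·D/(f·L·ρ)). With ε/D = 3.2e-06/0.324 = 9.88e-06, iterate starting from f = 0.02:
  f = 0.02 → V = √(2·183·0.324/(0.02·6.12·867)) = 1.057 m/s; Re = ρVD/μ = 9338; f → 0.03148
  f = 0.03148 → V = 0.8425 m/s; Re = 7443; f → 0.03356
  f = 0.03356 → V = 0.816 m/s; Re = 7209; f → 0.03387
Converged (Δf/f < 1%). With the final f = 0.03387: V = √(2·183·0.324/(0.03387·6.12·867)) = 0.8123 m/s.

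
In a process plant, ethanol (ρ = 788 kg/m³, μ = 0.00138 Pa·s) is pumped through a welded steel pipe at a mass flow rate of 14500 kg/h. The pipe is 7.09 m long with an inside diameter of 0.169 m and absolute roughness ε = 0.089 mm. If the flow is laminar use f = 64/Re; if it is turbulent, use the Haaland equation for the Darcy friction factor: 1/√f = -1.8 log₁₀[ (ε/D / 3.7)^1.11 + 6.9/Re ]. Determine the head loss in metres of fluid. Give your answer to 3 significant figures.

h_f ≈ 0.00290 m

ṁ = 14500 kg/h = 14500/3600 = 4.028 kg/s.
A = πD²/4 = π(0.169)²/4 = 0.02243 m²; mean velocity V = ṁ/(ρA) = 4.028/(788 · 0.02243) = 0.2279 m/s.
Reynolds number Re = ρVD/μ = 788 · 0.2279 · 0.169 / 0.00138 = 2.199e+04.
Re > 4000 → turbulent. Relative roughness ε/D = 8.9e-05/0.169 = 0.000527. Haaland: 1/√f = -1.8 log₁₀[(0.000527/3.7)^1.11 + 6.9/2.199e+04] = -1.8 log₁₀[5.37e-05 + 0.000314] = 6.183, so f = 0.02616.
Darcy-Weisbach: ΔP = f(L/D)(ρV²/2) = 0.02616·(7.09/0.169)·(788·0.2279²/2) = 0.02616·41.95·20.46 = 22.45 Pa.
Head loss h_f = ΔP/(ρg) = 22.45/(788·9.81) = 0.00290 m.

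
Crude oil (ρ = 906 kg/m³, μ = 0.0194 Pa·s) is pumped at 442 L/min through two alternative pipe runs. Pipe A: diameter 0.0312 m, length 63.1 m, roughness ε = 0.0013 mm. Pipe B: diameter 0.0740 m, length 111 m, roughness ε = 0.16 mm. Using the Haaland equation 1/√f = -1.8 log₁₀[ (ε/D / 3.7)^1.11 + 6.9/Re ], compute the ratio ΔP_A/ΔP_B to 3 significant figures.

Pipe A: V = Q/A = 0.007367/0.0007645 = 9.635 m/s; Re = 1.404e+04; ε/D = 4.17e-05; Haaland → f = 0.02824; ΔP_A = f(L/D)(ρV²/2) = 2.402e+06 Pa.
Pipe B: V = Q/A = 0.007367/0.004301 = 1.713 m/s; Re = 5919; ε/D = 0.00216; Haaland → f = 0.03809; ΔP_B = f(L/D)(ρV²/2) = 7.593e+04 Pa.
ΔP_A/ΔP_B = 2.402e+06/7.593e+04 = 31.6.

ΔP_A/ΔP_B ≈ 31.6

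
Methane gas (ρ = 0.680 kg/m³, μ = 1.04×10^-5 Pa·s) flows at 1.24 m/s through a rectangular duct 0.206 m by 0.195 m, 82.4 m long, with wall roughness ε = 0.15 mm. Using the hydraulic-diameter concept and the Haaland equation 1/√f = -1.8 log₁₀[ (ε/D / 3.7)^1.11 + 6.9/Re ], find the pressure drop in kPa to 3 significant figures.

Hydraulic diameter D_h = 4A/P = 4·(0.206·0.195)/(2·(0.206+0.195)) = 0.1607/0.802 = 0.2003 m.
Re = ρVD_h/μ = 0.68·1.24·0.2003/1.04e-05 = 1.624e+04.
ε/D_h = 0.00015/0.2003 = 0.000749; Haaland gives 1/√f = -1.8 log₁₀[7.94e-05+0.000425] = 5.935, so f = 0.02839.
ΔP = f(L/D_h)(ρV²/2) = 0.02839·82.4/0.2003·0.5228 = 6.103 Pa.
ΔP = 0.00610 kPa.

ΔP ≈ 0.00610 kPa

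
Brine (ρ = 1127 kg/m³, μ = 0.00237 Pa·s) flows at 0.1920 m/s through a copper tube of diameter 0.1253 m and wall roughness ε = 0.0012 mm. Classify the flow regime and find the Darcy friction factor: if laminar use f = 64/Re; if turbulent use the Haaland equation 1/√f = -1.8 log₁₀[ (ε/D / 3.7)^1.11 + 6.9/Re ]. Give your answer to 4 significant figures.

f ≈ 0.02978

Re = ρVD/μ = 1127·0.192·0.1253/0.00237 = 1.144e+04.
Re > 4000 → turbulent. ε/D = 1.2e-06/0.1253 = 9.58e-06; Haaland: 1/√f = -1.8 log₁₀[6.29e-07 + 0.000603] = 5.794, so f = 0.02978.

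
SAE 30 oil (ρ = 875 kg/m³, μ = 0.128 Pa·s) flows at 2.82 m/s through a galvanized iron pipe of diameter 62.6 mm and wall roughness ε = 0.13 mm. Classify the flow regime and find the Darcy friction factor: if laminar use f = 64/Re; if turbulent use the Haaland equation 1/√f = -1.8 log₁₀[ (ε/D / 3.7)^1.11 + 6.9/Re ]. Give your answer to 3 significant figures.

Re = ρVD/μ = 875·2.82·0.0626/0.128 = 1207.
Re < 2300 → laminar, so f = 64/Re = 0.05303 (roughness is irrelevant in laminar flow).

f ≈ 0.0530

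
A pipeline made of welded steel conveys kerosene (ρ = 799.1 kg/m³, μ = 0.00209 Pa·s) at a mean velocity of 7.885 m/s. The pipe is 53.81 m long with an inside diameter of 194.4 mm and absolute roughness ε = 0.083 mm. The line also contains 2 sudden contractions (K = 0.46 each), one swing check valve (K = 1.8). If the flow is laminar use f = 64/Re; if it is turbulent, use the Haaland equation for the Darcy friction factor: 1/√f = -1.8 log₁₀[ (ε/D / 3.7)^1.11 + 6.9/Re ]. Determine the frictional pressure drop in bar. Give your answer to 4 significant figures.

ΔP ≈ 1.842 bar

Reynolds number Re = ρVD/μ = 799.1 · 7.885 · 0.1944 / 0.00209 = 5.861e+05.
Re > 4000 → turbulent. Relative roughness ε/D = 8.3e-05/0.1944 = 0.000427. Haaland: 1/√f = -1.8 log₁₀[(0.000427/3.7)^1.11 + 6.9/5.861e+05] = -1.8 log₁₀[4.26e-05 + 1.18e-05] = 7.677, so f = 0.01697.
Total minor-loss coefficient ΣK = 2·0.46 + 1·1.8 = 2.72.
ΔP = [f·L/D + ΣK]·(ρV²/2) = [0.01697·53.81/0.1944 + 2.72]·(799.1·7.885²/2) = [4.697 + 2.72]·2.484e+04 = 1.842e+05 Pa.
ΔP = 1.842e+05 Pa = 1.842 bar.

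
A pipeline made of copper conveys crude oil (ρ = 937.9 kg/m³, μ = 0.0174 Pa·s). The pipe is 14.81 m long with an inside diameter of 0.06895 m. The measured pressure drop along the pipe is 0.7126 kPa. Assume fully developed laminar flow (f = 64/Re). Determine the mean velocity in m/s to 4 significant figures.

For laminar flow, f = 64/Re with Re = ρVD/μ, so Darcy-Weisbach reduces to ΔP = 32μLV/D². Solving for V: V = ΔP·D²/(32μL) = 712.6·(0.06895)²/(32·0.0174·14.81) = 0.4108 m/s.
Check: Re = ρVD/μ = 937.9·0.4108·0.06895/0.0174 = 1527 < 2300, so the laminar assumption holds.

V ≈ 0.4108 m/s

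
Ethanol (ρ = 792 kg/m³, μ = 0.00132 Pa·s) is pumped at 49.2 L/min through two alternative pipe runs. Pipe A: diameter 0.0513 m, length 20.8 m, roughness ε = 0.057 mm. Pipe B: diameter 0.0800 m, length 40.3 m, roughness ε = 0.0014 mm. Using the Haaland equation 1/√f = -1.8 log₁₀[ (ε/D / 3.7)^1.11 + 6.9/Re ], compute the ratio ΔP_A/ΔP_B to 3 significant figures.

Pipe A: V = Q/A = 0.00082/0.002067 = 0.3967 m/s; Re = 1.221e+04; ε/D = 0.00111; Haaland → f = 0.03086; ΔP_A = f(L/D)(ρV²/2) = 779.9 Pa.
Pipe B: V = Q/A = 0.00082/0.005027 = 0.1631 m/s; Re = 7830; ε/D = 1.75e-05; Haaland → f = 0.03308; ΔP_B = f(L/D)(ρV²/2) = 175.6 Pa.
ΔP_A/ΔP_B = 779.9/175.6 = 4.44.

ΔP_A/ΔP_B ≈ 4.44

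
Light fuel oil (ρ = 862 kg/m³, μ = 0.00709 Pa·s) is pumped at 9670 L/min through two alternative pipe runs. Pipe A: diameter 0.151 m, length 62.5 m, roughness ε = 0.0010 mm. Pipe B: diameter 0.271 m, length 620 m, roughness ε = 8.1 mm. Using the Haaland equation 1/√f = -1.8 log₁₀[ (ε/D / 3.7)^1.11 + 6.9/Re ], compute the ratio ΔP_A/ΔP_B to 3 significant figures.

Pipe A: V = Q/A = 0.1612/0.01791 = 9 m/s; Re = 1.652e+05; ε/D = 6.62e-06; Haaland → f = 0.01613; ΔP_A = f(L/D)(ρV²/2) = 2.33e+05 Pa.
Pipe B: V = Q/A = 0.1612/0.05768 = 2.794 m/s; Re = 9.206e+04; ε/D = 0.0299; Haaland → f = 0.05754; ΔP_B = f(L/D)(ρV²/2) = 4.429e+05 Pa.
ΔP_A/ΔP_B = 2.33e+05/4.429e+05 = 0.526.

ΔP_A/ΔP_B ≈ 0.526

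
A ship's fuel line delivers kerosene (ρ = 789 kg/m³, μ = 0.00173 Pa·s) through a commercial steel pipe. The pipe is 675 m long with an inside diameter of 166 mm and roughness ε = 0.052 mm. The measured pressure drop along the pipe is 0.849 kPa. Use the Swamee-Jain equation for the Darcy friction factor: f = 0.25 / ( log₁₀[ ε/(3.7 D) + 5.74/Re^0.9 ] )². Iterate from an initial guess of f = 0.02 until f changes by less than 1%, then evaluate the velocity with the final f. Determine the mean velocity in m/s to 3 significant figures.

Rearranging Darcy-Weisbach: V = √(2·ΔP·D/(f·L·ρ)). With ε/D = 5.2e-05/0.166 = 0.000313, iterate starting from f = 0.02:
  f = 0.02 → V = √(2·849·0.166/(0.02·675·789)) = 0.1627 m/s; Re = ρVD/μ = 1.232e+04; f → 0.02988
  f = 0.02988 → V = 0.1331 m/s; Re = 1.008e+04; f → 0.03146
  f = 0.03146 → V = 0.1297 m/s; Re = 9820; f → 0.03167
Converged (Δf/f < 1%). With the final f = 0.03167: V = √(2·849·0.166/(0.03167·675·789)) = 0.1293 m/s.

V ≈ 0.129 m/s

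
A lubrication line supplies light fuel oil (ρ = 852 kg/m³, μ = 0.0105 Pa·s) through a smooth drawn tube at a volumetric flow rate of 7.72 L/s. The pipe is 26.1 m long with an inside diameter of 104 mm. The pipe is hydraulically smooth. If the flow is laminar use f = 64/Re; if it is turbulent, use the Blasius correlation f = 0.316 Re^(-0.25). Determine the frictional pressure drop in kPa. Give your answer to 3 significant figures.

Q = 7.72 L/s = 7.72/1000 = 0.00772 m³/s.
Cross-sectional area A = πD²/4 = π(0.104)²/4 = 0.008495 m²; mean velocity V = Q/A = 0.00772/0.008495 = 0.9088 m/s.
Reynolds number Re = ρVD/μ = 852 · 0.9088 · 0.104 / 0.0105 = 7669.
Re > 4000 → turbulent. Smooth-pipe (Blasius): f = 0.316 Re^(-0.25) = 0.316/(7669)^0.25 = 0.03377.
Darcy-Weisbach: ΔP = f(L/D)(ρV²/2) = 0.03377·(26.1/0.104)·(852·0.9088²/2) = 0.03377·251·351.8 = 2982 Pa.
ΔP = 2982 Pa = 2.98 kPa.

ΔP ≈ 2.98 kPa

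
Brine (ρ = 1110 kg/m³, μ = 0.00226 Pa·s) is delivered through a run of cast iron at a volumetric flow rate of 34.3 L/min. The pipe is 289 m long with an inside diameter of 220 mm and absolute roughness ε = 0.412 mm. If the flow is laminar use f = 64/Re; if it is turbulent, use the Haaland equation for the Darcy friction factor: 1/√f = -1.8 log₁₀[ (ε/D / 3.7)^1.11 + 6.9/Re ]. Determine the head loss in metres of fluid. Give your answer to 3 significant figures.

h_f ≈ 5.96×10^-4 m

Q = 34.3 L/min = 34.3/60000 = 0.0005717 m³/s.
Cross-sectional area A = πD²/4 = π(0.22)²/4 = 0.03801 m²; mean velocity V = Q/A = 0.0005717/0.03801 = 0.01504 m/s.
Reynolds number Re = ρVD/μ = 1110 · 0.01504 · 0.22 / 0.00226 = 1625.
Re < 2300 → laminar flow, so f = 64/Re = 64/1625 = 0.03939 (the turbulent correlation is not needed).
Darcy-Weisbach: ΔP = f(L/D)(ρV²/2) = 0.03939·(289/0.22)·(1110·0.01504²/2) = 0.03939·1314·0.1255 = 6.494 Pa.
Head loss h_f = ΔP/(ρg) = 6.494/(1110·9.81) = 5.96×10^-4 m.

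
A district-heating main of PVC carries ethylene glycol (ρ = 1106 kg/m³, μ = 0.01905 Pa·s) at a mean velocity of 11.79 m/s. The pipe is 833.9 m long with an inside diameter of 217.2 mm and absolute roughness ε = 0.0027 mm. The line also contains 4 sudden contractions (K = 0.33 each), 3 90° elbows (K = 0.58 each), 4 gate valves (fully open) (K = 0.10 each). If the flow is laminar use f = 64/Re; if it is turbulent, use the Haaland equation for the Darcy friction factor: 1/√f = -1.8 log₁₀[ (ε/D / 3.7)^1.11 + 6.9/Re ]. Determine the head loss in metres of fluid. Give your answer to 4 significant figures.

Reynolds number Re = ρVD/μ = 1106 · 11.79 · 0.2172 / 0.0191 = 1.487e+05.
Re > 4000 → turbulent. Relative roughness ε/D = 2.7e-06/0.2172 = 1.24e-05. Haaland: 1/√f = -1.8 log₁₀[(1.24e-05/3.7)^1.11 + 6.9/1.487e+05] = -1.8 log₁₀[8.4e-07 + 4.64e-05] = 7.786, so f = 0.0165.
Total minor-loss coefficient ΣK = 4·0.33 + 3·0.58 + 4·0.1 = 3.46.
ΔP = [f·L/D + ΣK]·(ρV²/2) = [0.0165·833.9/0.2172 + 3.46]·(1106·11.79²/2) = [63.33 + 3.46]·7.687e+04 = 5.134e+06 Pa.
Head loss h_f = ΔP/(ρg) = 5.134e+06/(1106·9.81) = 473.2 m.

h_f ≈ 473.2 m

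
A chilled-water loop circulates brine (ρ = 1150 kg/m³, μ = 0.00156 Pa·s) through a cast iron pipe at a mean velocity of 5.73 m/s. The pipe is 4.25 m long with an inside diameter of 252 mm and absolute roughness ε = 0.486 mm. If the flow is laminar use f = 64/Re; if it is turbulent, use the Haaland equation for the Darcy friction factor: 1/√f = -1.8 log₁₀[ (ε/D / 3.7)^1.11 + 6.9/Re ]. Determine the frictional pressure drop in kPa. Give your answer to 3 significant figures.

Reynolds number Re = ρVD/μ = 1150 · 5.73 · 0.252 / 0.00156 = 1.064e+06.
Re > 4000 → turbulent. Relative roughness ε/D = 0.000486/0.252 = 0.00193. Haaland: 1/√f = -1.8 log₁₀[(0.00193/3.7)^1.11 + 6.9/1.064e+06] = -1.8 log₁₀[0.000227 + 6.48e-06] = 6.537, so f = 0.0234.
Darcy-Weisbach: ΔP = f(L/D)(ρV²/2) = 0.0234·(4.25/0.252)·(1150·5.73²/2) = 0.0234·16.87·1.888e+04 = 7450 Pa.
ΔP = 7450 Pa = 7.45 kPa.

ΔP ≈ 7.45 kPa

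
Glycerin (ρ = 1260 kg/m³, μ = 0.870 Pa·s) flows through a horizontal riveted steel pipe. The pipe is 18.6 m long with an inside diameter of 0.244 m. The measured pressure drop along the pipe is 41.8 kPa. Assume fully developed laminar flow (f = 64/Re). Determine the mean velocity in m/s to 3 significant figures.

V ≈ 4.81 m/s

For laminar flow, f = 64/Re with Re = ρVD/μ, so Darcy-Weisbach reduces to ΔP = 32μLV/D². Solving for V: V = ΔP·D²/(32μL) = 4.18e+04·(0.244)²/(32·0.87·18.6) = 4.806 m/s.
Check: Re = ρVD/μ = 1260·4.806·0.244/0.87 = 1698 < 2300, so the laminar assumption holds.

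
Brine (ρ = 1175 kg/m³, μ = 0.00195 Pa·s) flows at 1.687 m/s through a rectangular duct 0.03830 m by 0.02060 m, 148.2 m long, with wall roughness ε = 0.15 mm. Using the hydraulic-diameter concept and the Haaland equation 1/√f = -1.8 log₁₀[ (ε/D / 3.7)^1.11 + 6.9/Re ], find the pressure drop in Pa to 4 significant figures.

ΔP ≈ 316700 Pa

Hydraulic diameter D_h = 4A/P = 4·(0.0383·0.0206)/(2·(0.0383+0.0206)) = 0.003156/0.1178 = 0.02679 m.
Re = ρVD_h/μ = 1175·1.687·0.02679/0.00195 = 2.723e+04.
ε/D_h = 0.00015/0.02679 = 0.0056; Haaland gives 1/√f = -1.8 log₁₀[0.000741+0.000253] = 5.405, so f = 0.03424.
ΔP = f(L/D_h)(ρV²/2) = 0.03424·148.2/0.02679·1672 = 3.167e+05 Pa.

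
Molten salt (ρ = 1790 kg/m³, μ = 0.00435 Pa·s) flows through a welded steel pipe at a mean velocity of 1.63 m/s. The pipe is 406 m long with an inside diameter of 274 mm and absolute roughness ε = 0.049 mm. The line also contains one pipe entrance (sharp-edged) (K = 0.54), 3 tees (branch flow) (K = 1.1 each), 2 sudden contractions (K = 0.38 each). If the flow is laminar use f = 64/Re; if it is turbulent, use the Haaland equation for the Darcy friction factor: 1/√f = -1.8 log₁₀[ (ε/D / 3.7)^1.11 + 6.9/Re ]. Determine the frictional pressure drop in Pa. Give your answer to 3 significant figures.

Reynolds number Re = ρVD/μ = 1790 · 1.63 · 0.274 / 0.00435 = 1.838e+05.
Re > 4000 → turbulent. Relative roughness ε/D = 4.9e-05/0.274 = 0.000179. Haaland: 1/√f = -1.8 log₁₀[(0.000179/3.7)^1.11 + 6.9/1.838e+05] = -1.8 log₁₀[1.62e-05 + 3.75e-05] = 7.685, so f = 0.01693.
Total minor-loss coefficient ΣK = 1·0.54 + 3·1.1 + 2·0.38 = 4.6.
ΔP = [f·L/D + ΣK]·(ρV²/2) = [0.01693·406/0.274 + 4.6]·(1790·1.63²/2) = [25.09 + 4.6]·2378 = 7.059e+04 Pa.

ΔP ≈ 70600 Pa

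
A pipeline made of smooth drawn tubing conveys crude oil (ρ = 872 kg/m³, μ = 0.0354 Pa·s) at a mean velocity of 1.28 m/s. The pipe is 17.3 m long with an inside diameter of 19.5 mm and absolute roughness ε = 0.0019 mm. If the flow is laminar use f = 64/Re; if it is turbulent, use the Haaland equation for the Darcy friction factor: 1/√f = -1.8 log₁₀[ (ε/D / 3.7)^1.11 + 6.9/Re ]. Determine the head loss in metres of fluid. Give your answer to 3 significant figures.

h_f ≈ 7.71 m

Reynolds number Re = ρVD/μ = 872 · 1.28 · 0.0195 / 0.0354 = 614.8.
Re < 2300 → laminar flow, so f = 64/Re = 64/614.8 = 0.1041 (the turbulent correlation is not needed).
Darcy-Weisbach: ΔP = f(L/D)(ρV²/2) = 0.1041·(17.3/0.0195)·(872·1.28²/2) = 0.1041·887.2·714.3 = 6.597e+04 Pa.
Head loss h_f = ΔP/(ρg) = 6.597e+04/(872·9.81) = 7.71 m.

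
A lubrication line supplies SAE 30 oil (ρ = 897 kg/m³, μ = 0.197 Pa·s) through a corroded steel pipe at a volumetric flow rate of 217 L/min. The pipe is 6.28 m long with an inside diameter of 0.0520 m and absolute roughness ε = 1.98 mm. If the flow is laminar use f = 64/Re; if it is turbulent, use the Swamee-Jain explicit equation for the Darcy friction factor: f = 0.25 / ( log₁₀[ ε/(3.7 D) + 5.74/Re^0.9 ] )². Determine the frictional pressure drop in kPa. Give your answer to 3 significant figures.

Q = 217 L/min = 217/60000 = 0.003617 m³/s.
Cross-sectional area A = πD²/4 = π(0.052)²/4 = 0.002124 m²; mean velocity V = Q/A = 0.003617/0.002124 = 1.703 m/s.
Reynolds number Re = ρVD/μ = 897 · 1.703 · 0.052 / 0.197 = 403.2.
Re < 2300 → laminar flow, so f = 64/Re = 64/403.2 = 0.1587 (the turbulent correlation is not needed).
Darcy-Weisbach: ΔP = f(L/D)(ρV²/2) = 0.1587·(6.28/0.052)·(897·1.703²/2) = 0.1587·120.8·1301 = 2.493e+04 Pa.
ΔP = 2.493e+04 Pa = 24.9 kPa.

ΔP ≈ 24.9 kPa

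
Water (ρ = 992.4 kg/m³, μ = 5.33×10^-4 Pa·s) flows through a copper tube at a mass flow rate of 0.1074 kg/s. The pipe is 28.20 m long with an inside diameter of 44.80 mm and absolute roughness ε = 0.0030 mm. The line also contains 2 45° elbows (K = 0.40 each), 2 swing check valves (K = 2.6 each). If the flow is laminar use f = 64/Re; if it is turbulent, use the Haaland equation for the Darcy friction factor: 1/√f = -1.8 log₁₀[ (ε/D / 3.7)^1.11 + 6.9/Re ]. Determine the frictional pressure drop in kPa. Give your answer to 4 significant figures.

A = πD²/4 = π(0.0448)²/4 = 0.001576 m²; mean velocity V = ṁ/(ρA) = 0.1074/(992.4 · 0.001576) = 0.06865 m/s.
Reynolds number Re = ρVD/μ = 992.4 · 0.06865 · 0.0448 / 0.000533 = 5727.
Re > 4000 → turbulent. Relative roughness ε/D = 3e-06/0.0448 = 6.7e-05. Haaland: 1/√f = -1.8 log₁₀[(6.7e-05/3.7)^1.11 + 6.9/5727] = -1.8 log₁₀[5.44e-06 + 0.0012] = 5.251, so f = 0.03627.
Total minor-loss coefficient ΣK = 2·0.4 + 2·2.6 = 6.
ΔP = [f·L/D + ΣK]·(ρV²/2) = [0.03627·28.2/0.0448 + 6]·(992.4·0.06865²/2) = [22.83 + 6]·2.339 = 67.43 Pa.
ΔP = 67.43 Pa = 0.06743 kPa.

ΔP ≈ 0.06743 kPa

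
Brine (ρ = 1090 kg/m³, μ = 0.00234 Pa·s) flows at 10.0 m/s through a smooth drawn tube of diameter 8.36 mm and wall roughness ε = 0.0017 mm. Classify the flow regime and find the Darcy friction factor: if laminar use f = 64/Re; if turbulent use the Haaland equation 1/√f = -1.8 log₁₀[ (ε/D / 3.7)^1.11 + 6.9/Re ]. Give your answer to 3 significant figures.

f ≈ 0.0224

Re = ρVD/μ = 1090·10·0.00836/0.00234 = 3.894e+04.
Re > 4000 → turbulent. ε/D = 1.7e-06/0.00836 = 0.000203; Haaland: 1/√f = -1.8 log₁₀[1.87e-05 + 0.000177] = 6.674, so f = 0.02245.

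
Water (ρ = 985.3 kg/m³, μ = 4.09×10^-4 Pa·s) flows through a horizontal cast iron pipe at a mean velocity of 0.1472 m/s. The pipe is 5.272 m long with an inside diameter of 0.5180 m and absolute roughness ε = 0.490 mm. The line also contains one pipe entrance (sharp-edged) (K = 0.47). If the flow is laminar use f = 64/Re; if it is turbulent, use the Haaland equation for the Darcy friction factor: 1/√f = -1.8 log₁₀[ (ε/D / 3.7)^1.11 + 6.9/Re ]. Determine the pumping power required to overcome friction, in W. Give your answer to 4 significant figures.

Reynolds number Re = ρVD/μ = 985.3 · 0.1472 · 0.518 / 0.000409 = 1.837e+05.
Re > 4000 → turbulent. Relative roughness ε/D = 0.00049/0.518 = 0.000946. Haaland: 1/√f = -1.8 log₁₀[(0.000946/3.7)^1.11 + 6.9/1.837e+05] = -1.8 log₁₀[0.000103 + 3.76e-05] = 6.934, so f = 0.0208.
Total minor-loss coefficient ΣK = 1·0.47 = 0.47.
ΔP = [f·L/D + ΣK]·(ρV²/2) = [0.0208·5.272/0.518 + 0.47]·(985.3·0.1472²/2) = [0.2117 + 0.47]·10.67 = 7.277 Pa.
Q = V·A = 0.1472·0.2107 = 0.03102 m³/s.
Pumping power P = QΔP = 0.03102·7.277 = 0.22573 W = 0.2257 W.

P ≈ 0.2257 W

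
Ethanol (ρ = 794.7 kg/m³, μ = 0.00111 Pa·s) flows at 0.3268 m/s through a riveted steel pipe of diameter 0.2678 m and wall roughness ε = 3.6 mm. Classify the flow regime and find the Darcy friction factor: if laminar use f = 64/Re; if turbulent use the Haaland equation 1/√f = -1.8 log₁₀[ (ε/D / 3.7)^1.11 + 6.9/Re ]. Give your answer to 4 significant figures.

f ≈ 0.04283

Re = ρVD/μ = 794.7·0.3268·0.2678/0.00111 = 6.266e+04.
Re > 4000 → turbulent. ε/D = 0.0036/0.2678 = 0.0134; Haaland: 1/√f = -1.8 log₁₀[0.00196 + 0.00011] = 4.832, so f = 0.04283.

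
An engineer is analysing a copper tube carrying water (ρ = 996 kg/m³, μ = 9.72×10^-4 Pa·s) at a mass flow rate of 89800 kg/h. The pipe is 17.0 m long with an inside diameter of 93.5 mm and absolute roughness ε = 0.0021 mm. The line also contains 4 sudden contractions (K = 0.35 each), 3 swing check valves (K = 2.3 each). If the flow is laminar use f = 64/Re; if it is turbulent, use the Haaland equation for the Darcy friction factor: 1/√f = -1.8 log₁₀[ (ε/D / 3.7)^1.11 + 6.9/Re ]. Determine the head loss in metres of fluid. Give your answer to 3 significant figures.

ṁ = 89800 kg/h = 89800/3600 = 24.94 kg/s.
A = πD²/4 = π(0.0935)²/4 = 0.006866 m²; mean velocity V = ṁ/(ρA) = 24.94/(996 · 0.006866) = 3.648 m/s.
Reynolds number Re = ρVD/μ = 996 · 3.648 · 0.0935 / 0.000972 = 3.495e+05.
Re > 4000 → turbulent. Relative roughness ε/D = 2.1e-06/0.0935 = 2.25e-05. Haaland: 1/√f = -1.8 log₁₀[(2.25e-05/3.7)^1.11 + 6.9/3.495e+05] = -1.8 log₁₀[1.62e-06 + 1.97e-05] = 8.407, so f = 0.01415.
Total minor-loss coefficient ΣK = 4·0.35 + 3·2.3 = 8.3.
ΔP = [f·L/D + ΣK]·(ρV²/2) = [0.01415·17/0.0935 + 8.3]·(996·3.648²/2) = [2.573 + 8.3]·6626 = 7.204e+04 Pa.
Head loss h_f = ΔP/(ρg) = 7.204e+04/(996·9.81) = 7.37 m.

h_f ≈ 7.37 m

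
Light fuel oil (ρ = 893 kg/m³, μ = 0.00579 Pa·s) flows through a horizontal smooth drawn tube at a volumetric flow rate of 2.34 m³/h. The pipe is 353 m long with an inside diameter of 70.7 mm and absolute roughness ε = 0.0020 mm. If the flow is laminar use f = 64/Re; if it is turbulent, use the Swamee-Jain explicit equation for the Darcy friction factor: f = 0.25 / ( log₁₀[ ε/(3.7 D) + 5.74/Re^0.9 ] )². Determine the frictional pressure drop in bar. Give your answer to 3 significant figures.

Q = 2.34 m³/h = 2.34/3600 = 0.00065 m³/s.
Cross-sectional area A = πD²/4 = π(0.0707)²/4 = 0.003926 m²; mean velocity V = Q/A = 0.00065/0.003926 = 0.1656 m/s.
Reynolds number Re = ρVD/μ = 893 · 0.1656 · 0.0707 / 0.00579 = 1805.
Re < 2300 → laminar flow, so f = 64/Re = 64/1805 = 0.03545 (the turbulent correlation is not needed).
Darcy-Weisbach: ΔP = f(L/D)(ρV²/2) = 0.03545·(353/0.0707)·(893·0.1656²/2) = 0.03545·4993·12.24 = 2166 Pa.
ΔP = 2166 Pa = 0.0217 bar.

ΔP ≈ 0.0217 bar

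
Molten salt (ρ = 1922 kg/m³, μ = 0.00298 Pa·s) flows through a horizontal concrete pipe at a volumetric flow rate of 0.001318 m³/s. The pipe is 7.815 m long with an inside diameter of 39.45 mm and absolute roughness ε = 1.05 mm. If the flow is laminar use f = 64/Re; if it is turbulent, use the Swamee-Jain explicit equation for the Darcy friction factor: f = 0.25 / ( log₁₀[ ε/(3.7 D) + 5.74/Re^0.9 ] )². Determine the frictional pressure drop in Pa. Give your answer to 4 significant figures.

Cross-sectional area A = πD²/4 = π(0.03945)²/4 = 0.001222 m²; mean velocity V = Q/A = 0.001318/0.001222 = 1.078 m/s.
Reynolds number Re = ρVD/μ = 1922 · 1.078 · 0.03945 / 0.00298 = 2.744e+04.
Re > 4000 → turbulent. Relative roughness ε/D = 0.00105/0.03945 = 0.0266. Swamee-Jain: f = 0.25/(log₁₀[0.0266/3.7 + 5.74/2.744e+04^0.9])² = 0.25/(log₁₀[0.00719 + 0.000581])² = 0.25/(-2.109)² = 0.05619.
Darcy-Weisbach: ΔP = f(L/D)(ρV²/2) = 0.05619·(7.815/0.03945)·(1922·1.078²/2) = 0.05619·198.1·1117 = 1.244e+04 Pa.

ΔP ≈ 12440 Pa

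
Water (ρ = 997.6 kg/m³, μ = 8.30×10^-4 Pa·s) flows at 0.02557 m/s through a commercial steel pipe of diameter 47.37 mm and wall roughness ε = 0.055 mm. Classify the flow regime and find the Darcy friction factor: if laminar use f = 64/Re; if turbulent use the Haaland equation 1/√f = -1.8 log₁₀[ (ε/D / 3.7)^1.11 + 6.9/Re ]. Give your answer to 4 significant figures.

f ≈ 0.04396

Re = ρVD/μ = 997.6·0.02557·0.04737/0.00083 = 1456.
Re < 2300 → laminar, so f = 64/Re = 0.04396 (roughness is irrelevant in laminar flow).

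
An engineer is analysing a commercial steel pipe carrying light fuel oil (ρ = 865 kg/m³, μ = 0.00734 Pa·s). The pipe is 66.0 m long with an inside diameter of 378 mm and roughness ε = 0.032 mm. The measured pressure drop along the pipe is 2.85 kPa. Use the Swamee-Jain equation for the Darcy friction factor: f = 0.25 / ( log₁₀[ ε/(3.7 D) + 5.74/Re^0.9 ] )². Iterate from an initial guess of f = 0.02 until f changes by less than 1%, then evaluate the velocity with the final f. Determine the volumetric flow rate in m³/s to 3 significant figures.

Rearranging Darcy-Weisbach: V = √(2·ΔP·D/(f·L·ρ)). With ε/D = 3.2e-05/0.378 = 8.47e-05, iterate starting from f = 0.02:
  f = 0.02 → V = √(2·2850·0.378/(0.02·66·865)) = 1.374 m/s; Re = ρVD/μ = 6.119e+04; f → 0.02023
  f = 0.02023 → V = 1.366 m/s; Re = 6.084e+04; f → 0.02025
Converged (Δf/f < 1%). With the final f = 0.02025: V = √(2·2850·0.378/(0.02025·66·865)) = 1.365 m/s.
Q = V·A = 1.365·(π/4·0.378²) = 0.1532 m³/s = 0.153 m³/s.

Q ≈ 0.153 m³/s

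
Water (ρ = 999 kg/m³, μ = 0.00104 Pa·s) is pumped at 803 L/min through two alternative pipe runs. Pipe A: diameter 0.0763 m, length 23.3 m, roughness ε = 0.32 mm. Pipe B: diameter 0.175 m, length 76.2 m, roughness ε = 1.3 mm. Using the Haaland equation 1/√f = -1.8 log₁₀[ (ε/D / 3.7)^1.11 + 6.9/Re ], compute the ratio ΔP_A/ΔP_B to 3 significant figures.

ΔP_A/ΔP_B ≈ 16.2

Pipe A: V = Q/A = 0.01338/0.004572 = 2.927 m/s; Re = 2.145e+05; ε/D = 0.00419; Haaland → f = 0.02932; ΔP_A = f(L/D)(ρV²/2) = 3.832e+04 Pa.
Pipe B: V = Q/A = 0.01338/0.02405 = 0.5564 m/s; Re = 9.353e+04; ε/D = 0.00743; Haaland → f = 0.03514; ΔP_B = f(L/D)(ρV²/2) = 2366 Pa.
ΔP_A/ΔP_B = 3.832e+04/2366 = 16.2.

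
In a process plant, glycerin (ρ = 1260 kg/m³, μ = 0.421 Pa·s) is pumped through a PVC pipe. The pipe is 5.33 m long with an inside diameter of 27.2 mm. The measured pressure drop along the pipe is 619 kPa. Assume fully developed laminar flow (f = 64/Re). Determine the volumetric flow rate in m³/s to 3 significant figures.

Q ≈ 0.00371 m³/s

For laminar flow, f = 64/Re with Re = ρVD/μ, so Darcy-Weisbach reduces to ΔP = 32μLV/D². Solving for V: V = ΔP·D²/(32μL) = 6.19e+05·(0.0272)²/(32·0.421·5.33) = 6.378 m/s.
Check: Re = ρVD/μ = 1260·6.378·0.0272/0.421 = 519.2 < 2300, so the laminar assumption holds.
Q = V·A = 6.378·(π/4·0.0272²) = 0.003706 m³/s = 0.00371 m³/s.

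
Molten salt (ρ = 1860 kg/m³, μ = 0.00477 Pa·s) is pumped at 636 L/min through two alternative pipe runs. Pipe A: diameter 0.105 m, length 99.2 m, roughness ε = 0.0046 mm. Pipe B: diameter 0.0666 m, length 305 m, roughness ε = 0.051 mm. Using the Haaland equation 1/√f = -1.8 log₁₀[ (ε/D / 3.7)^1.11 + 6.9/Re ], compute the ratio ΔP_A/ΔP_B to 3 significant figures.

ΔP_A/ΔP_B ≈ 0.0321

Pipe A: V = Q/A = 0.0106/0.008659 = 1.224 m/s; Re = 5.012e+04; ε/D = 4.38e-05; Haaland → f = 0.02082; ΔP_A = f(L/D)(ρV²/2) = 2.741e+04 Pa.
Pipe B: V = Q/A = 0.0106/0.003484 = 3.043 m/s; Re = 7.902e+04; ε/D = 0.000766; Haaland → f = 0.02168; ΔP_B = f(L/D)(ρV²/2) = 8.55e+05 Pa.
ΔP_A/ΔP_B = 2.741e+04/8.55e+05 = 0.0321.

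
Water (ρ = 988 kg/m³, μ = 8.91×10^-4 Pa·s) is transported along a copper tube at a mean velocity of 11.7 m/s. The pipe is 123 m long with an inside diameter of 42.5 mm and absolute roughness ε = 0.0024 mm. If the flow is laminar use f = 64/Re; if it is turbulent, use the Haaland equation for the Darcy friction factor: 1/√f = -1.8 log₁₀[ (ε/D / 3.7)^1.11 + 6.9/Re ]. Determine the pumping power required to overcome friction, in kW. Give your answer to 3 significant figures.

P ≈ 44.1 kW

Reynolds number Re = ρVD/μ = 988 · 11.7 · 0.0425 / 0.000891 = 5.514e+05.
Re > 4000 → turbulent. Relative roughness ε/D = 2.4e-06/0.0425 = 5.65e-05. Haaland: 1/√f = -1.8 log₁₀[(5.65e-05/3.7)^1.11 + 6.9/5.514e+05] = -1.8 log₁₀[4.51e-06 + 1.25e-05] = 8.584, so f = 0.01357.
Darcy-Weisbach: ΔP = f(L/D)(ρV²/2) = 0.01357·(123/0.0425)·(988·11.7²/2) = 0.01357·2894·6.762e+04 = 2.656e+06 Pa.
Q = V·A = 11.7·0.001419 = 0.0166 m³/s.
Pumping power P = QΔP = 0.0166·2.656e+06 = 44080 W = 44.1 kW.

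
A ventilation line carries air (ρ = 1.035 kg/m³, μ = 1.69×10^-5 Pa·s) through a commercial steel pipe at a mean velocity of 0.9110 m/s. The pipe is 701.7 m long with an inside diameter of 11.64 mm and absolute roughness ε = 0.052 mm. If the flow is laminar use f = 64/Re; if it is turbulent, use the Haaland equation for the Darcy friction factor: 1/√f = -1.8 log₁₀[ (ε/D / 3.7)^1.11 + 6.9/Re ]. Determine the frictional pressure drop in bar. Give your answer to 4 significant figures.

ΔP ≈ 0.02552 bar

Reynolds number Re = ρVD/μ = 1.035 · 0.911 · 0.01164 / 1.69e-05 = 649.4.
Re < 2300 → laminar flow, so f = 64/Re = 64/649.4 = 0.09855 (the turbulent correlation is not needed).
Darcy-Weisbach: ΔP = f(L/D)(ρV²/2) = 0.09855·(701.7/0.01164)·(1.035·0.911²/2) = 0.09855·6.028e+04·0.4295 = 2552 Pa.
ΔP = 2552 Pa = 0.02552 bar.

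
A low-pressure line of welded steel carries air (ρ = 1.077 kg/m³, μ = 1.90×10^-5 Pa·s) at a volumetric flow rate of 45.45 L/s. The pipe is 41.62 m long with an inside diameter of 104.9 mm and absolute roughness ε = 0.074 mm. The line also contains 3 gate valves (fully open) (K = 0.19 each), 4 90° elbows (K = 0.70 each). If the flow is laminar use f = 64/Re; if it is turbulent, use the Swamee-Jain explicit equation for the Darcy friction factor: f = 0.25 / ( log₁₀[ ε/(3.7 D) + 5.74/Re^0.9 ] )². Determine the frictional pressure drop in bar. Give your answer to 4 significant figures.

ΔP ≈ 0.001990 bar

Q = 45.45 L/s = 45.45/1000 = 0.04545 m³/s.
Cross-sectional area A = πD²/4 = π(0.1049)²/4 = 0.008643 m²; mean velocity V = Q/A = 0.04545/0.008643 = 5.259 m/s.
Reynolds number Re = ρVD/μ = 1.077 · 5.259 · 0.1049 / 1.9e-05 = 3.127e+04.
Re > 4000 → turbulent. Relative roughness ε/D = 7.4e-05/0.1049 = 0.000705. Swamee-Jain: f = 0.25/(log₁₀[0.000705/3.7 + 5.74/3.127e+04^0.9])² = 0.25/(log₁₀[0.000191 + 0.000517])² = 0.25/(-3.15)² = 0.02519.
Total minor-loss coefficient ΣK = 3·0.19 + 4·0.7 = 3.37.
ΔP = [f·L/D + ΣK]·(ρV²/2) = [0.02519·41.62/0.1049 + 3.37]·(1.077·5.259²/2) = [9.994 + 3.37]·14.89 = 199 Pa.
ΔP = 199 Pa = 0.001990 bar.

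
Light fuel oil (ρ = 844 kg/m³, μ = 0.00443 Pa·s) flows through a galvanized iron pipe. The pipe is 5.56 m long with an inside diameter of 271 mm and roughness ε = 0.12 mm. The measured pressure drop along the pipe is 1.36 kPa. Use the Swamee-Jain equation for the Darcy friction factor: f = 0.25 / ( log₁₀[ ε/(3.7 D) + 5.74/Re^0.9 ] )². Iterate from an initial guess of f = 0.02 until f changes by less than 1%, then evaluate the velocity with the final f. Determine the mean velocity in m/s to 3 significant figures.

V ≈ 2.86 m/s

Rearranging Darcy-Weisbach: V = √(2·ΔP·D/(f·L·ρ)). With ε/D = 0.00012/0.271 = 0.000443, iterate starting from f = 0.02:
  f = 0.02 → V = √(2·1360·0.271/(0.02·5.56·844)) = 2.802 m/s; Re = ρVD/μ = 1.447e+05; f → 0.01927
  f = 0.01927 → V = 2.855 m/s; Re = 1.474e+05; f → 0.01922
Converged (Δf/f < 1%). With the final f = 0.01922: V = √(2·1360·0.271/(0.01922·5.56·844)) = 2.858 m/s.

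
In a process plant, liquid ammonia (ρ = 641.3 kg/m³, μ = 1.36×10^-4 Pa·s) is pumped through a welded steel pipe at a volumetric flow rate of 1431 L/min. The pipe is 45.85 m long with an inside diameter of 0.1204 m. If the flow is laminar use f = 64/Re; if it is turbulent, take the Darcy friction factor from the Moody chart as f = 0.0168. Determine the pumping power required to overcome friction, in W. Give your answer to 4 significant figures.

Q = 1431 L/min = 1431/60000 = 0.02385 m³/s.
Cross-sectional area A = πD²/4 = π(0.1204)²/4 = 0.01139 m²; mean velocity V = Q/A = 0.02385/0.01139 = 2.095 m/s.
Reynolds number Re = ρVD/μ = 641.3 · 2.095 · 0.1204 / 0.000136 = 1.189e+06.
Re > 4000 → turbulent; use the Moody-chart value f = 0.0168.
Darcy-Weisbach: ΔP = f(L/D)(ρV²/2) = 0.0168·(45.85/0.1204)·(641.3·2.095²/2) = 0.0168·380.8·1407 = 9002 Pa.
Pumping power P = QΔP = 0.02385·9002 = 214.70 W = 214.7 W.

P ≈ 214.7 W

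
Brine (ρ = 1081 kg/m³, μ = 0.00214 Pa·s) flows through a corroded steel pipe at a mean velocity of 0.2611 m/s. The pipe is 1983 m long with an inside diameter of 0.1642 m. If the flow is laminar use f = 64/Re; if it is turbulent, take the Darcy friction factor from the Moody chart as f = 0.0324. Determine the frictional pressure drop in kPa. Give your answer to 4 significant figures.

Reynolds number Re = ρVD/μ = 1081 · 0.2611 · 0.1642 / 0.00214 = 2.166e+04.
Re > 4000 → turbulent; use the Moody-chart value f = 0.0324.
Darcy-Weisbach: ΔP = f(L/D)(ρV²/2) = 0.0324·(1983/0.1642)·(1081·0.2611²/2) = 0.0324·1.208e+04·36.85 = 1.442e+04 Pa.
ΔP = 1.442e+04 Pa = 14.42 kPa.

ΔP ≈ 14.42 kPa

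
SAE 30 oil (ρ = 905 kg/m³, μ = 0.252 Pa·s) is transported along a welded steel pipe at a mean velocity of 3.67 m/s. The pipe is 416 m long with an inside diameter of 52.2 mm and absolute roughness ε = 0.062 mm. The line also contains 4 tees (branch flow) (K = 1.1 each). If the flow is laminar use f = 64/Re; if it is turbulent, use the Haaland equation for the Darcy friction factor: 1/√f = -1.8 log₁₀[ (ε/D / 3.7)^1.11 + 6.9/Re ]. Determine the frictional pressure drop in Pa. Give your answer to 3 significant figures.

ΔP ≈ 4.55×10^6 Pa

Reynolds number Re = ρVD/μ = 905 · 3.67 · 0.0522 / 0.252 = 688.
Re < 2300 → laminar flow, so f = 64/Re = 64/688 = 0.09302 (the turbulent correlation is not needed).
Total minor-loss coefficient ΣK = 4·1.1 = 4.4.
ΔP = [f·L/D + ΣK]·(ρV²/2) = [0.09302·416/0.0522 + 4.4]·(905·3.67²/2) = [741.3 + 4.4]·6095 = 4.545e+06 Pa.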